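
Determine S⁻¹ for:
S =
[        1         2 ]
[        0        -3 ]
det(S) = -3
S⁻¹ =
[        1       2/3 ]
[        0      -1/3 ]

For a 2×2 matrix S = [[a, b], [c, d]] with det(S) ≠ 0, S⁻¹ = (1/det(S)) * [[d, -b], [-c, a]].
det(S) = (1)*(-3) - (2)*(0) = -3 - 0 = -3.
S⁻¹ = (1/-3) * [[-3, -2], [0, 1]].
Dividing each entry by -3 and reducing:
S⁻¹ =
[        1       2/3 ]
[        0      -1/3 ]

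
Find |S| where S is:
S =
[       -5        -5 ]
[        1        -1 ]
det(S) = 10

For a 2×2 matrix [[a, b], [c, d]], det = a*d - b*c.
det(S) = (-5)*(-1) - (-5)*(1) = 5 + 5 = 10.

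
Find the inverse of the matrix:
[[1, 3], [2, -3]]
[[1/3, 1/3], [2/9, -1/9]]

For [[a,b],[c,d]], inverse = (1/det)·[[d,-b],[-c,a]]
det = 1·-3 - 3·2 = -9
Inverse = (1/-9)·[[-3, -3], [-2, 1]]
        = [[1/3, 1/3], [2/9, -1/9]]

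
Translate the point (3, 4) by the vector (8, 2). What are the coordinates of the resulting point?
(11, 6)

Translation by (8, 2):
x' = 3 + 8 = 11
y' = 4 + 2 = 6
Homogeneous matrix: [[1, 0, 8], [0, 1, 2], [0, 0, 1]]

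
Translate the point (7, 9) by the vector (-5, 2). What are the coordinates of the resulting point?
(2, 11)

Translation by (-5, 2):
x' = 7 + -5 = 2
y' = 9 + 2 = 11
Homogeneous matrix: [[1, 0, -5], [0, 1, 2], [0, 0, 1]]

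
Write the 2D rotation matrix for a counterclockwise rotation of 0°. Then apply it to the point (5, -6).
R = [[1, 0], [0, 1]]; R·(5, -6) = (5, -6)

Rotation matrix formula: R(θ) = [[cos θ, -sin θ], [sin θ, cos θ]]
For θ = 0°:
cos(0°) = 1
sin(0°) = 0
R = [[1, 0], [0, 1]]
Apply to (5, -6): [1·5 + (0)·-6, 0·5 + 1·-6] = (5, -6)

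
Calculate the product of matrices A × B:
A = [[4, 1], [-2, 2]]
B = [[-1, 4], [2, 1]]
[[-2, 17], [6, -6]]

Matrix multiplication:
C[0][0] = 4×-1 + 1×2 = -2
C[0][1] = 4×4 + 1×1 = 17
C[1][0] = -2×-1 + 2×2 = 6
C[1][1] = -2×4 + 2×1 = -6
Result: [[-2, 17], [6, -6]]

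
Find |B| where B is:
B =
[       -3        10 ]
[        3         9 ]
det(B) = -57

For a 2×2 matrix [[a, b], [c, d]], det = a*d - b*c.
det(B) = (-3)*(9) - (10)*(3) = -27 - 30 = -57.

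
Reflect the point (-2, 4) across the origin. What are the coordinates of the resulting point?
(2, -4)

Reflection across origin: (-2, 4) → (2, -4)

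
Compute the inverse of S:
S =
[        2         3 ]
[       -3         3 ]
det(S) = 15
S⁻¹ =
[      1/5      -1/5 ]
[      1/5      2/15 ]

For a 2×2 matrix S = [[a, b], [c, d]] with det(S) ≠ 0, S⁻¹ = (1/det(S)) * [[d, -b], [-c, a]].
det(S) = (2)*(3) - (3)*(-3) = 6 + 9 = 15.
S⁻¹ = (1/15) * [[3, -3], [3, 2]].
Dividing each entry by 15 and reducing:
S⁻¹ =
[      1/5      -1/5 ]
[      1/5      2/15 ]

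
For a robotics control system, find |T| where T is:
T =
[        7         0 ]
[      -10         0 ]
det(T) = 0

For a 2×2 matrix [[a, b], [c, d]], det = a*d - b*c.
det(T) = (7)*(0) - (0)*(-10) = 0 - 0 = 0.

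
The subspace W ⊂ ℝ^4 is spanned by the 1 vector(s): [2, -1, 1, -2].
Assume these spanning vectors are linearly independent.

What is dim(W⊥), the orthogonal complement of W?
dim(W⊥) = 3

For any subspace W of ℝ^n, dim(W) + dim(W⊥) = n (the whole-space dimension).
Here the given 1 vectors are linearly independent, so dim(W) = 1.
Thus dim(W⊥) = n - dim(W) = 4 - 1 = 3.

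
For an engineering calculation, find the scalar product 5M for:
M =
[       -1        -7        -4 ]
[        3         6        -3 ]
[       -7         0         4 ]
5M =
[       -5       -35       -20 ]
[       15        30       -15 ]
[      -35         0        20 ]

Scalar multiplication is elementwise: (5M)[i][j] = 5 * M[i][j].
  (5M)[0][0] = 5 * (-1) = -5
  (5M)[0][1] = 5 * (-7) = -35
  (5M)[0][2] = 5 * (-4) = -20
  (5M)[1][0] = 5 * (3) = 15
  (5M)[1][1] = 5 * (6) = 30
  (5M)[1][2] = 5 * (-3) = -15
  (5M)[2][0] = 5 * (-7) = -35
  (5M)[2][1] = 5 * (0) = 0
  (5M)[2][2] = 5 * (4) = 20
5M =
[       -5       -35       -20 ]
[       15        30       -15 ]
[      -35         0        20 ]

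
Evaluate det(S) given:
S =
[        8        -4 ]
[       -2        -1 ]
det(S) = -16

For a 2×2 matrix [[a, b], [c, d]], det = a*d - b*c.
det(S) = (8)*(-1) - (-4)*(-2) = -8 - 8 = -16.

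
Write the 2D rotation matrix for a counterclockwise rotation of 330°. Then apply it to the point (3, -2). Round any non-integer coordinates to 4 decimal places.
R = [[√3/2, 1/2], [-1/2, √3/2]]; R·(3, -2) = (1.5981, -3.2321)

Rotation matrix formula: R(θ) = [[cos θ, -sin θ], [sin θ, cos θ]]
For θ = 330°:
cos(330°) = √3/2
sin(330°) = -1/2
R = [[√3/2, 1/2], [-1/2, √3/2]]
Apply to (3, -2): [√3/2·3 + (1/2)·-2, -1/2·3 + √3/2·-2] = (1.5981, -3.2321)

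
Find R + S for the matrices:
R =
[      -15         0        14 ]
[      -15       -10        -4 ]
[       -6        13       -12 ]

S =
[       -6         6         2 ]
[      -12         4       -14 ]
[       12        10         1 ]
R + S =
[      -21         6        16 ]
[      -27        -6       -18 ]
[        6        23       -11 ]

Matrix addition is elementwise: (R+S)[i][j] = R[i][j] + S[i][j].
  (R+S)[0][0] = (-15) + (-6) = -21
  (R+S)[0][1] = (0) + (6) = 6
  (R+S)[0][2] = (14) + (2) = 16
  (R+S)[1][0] = (-15) + (-12) = -27
  (R+S)[1][1] = (-10) + (4) = -6
  (R+S)[1][2] = (-4) + (-14) = -18
  (R+S)[2][0] = (-6) + (12) = 6
  (R+S)[2][1] = (13) + (10) = 23
  (R+S)[2][2] = (-12) + (1) = -11
R + S =
[      -21         6        16 ]
[      -27        -6       -18 ]
[        6        23       -11 ]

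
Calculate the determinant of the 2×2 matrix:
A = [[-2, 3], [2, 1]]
-8

For A = [[a, b], [c, d]], det(A) = a*d - b*c.
det(A) = (-2)*(1) - (3)*(2) = -2 - 6 = -8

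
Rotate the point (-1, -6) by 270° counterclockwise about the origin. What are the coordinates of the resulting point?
(-6, 1)

Rotation matrix R(θ) = [[cos θ, -sin θ], [sin θ, cos θ]]; for θ = 270°:
R = [[0, 1], [-1, 0]]
Result: R × [-1, -6]ᵀ = [0·-1 + (1)·-6, -1·-1 + (0)·-6]ᵀ = (-6, 1)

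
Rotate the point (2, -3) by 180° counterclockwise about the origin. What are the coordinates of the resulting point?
(-2, 3)

Rotation matrix R(θ) = [[cos θ, -sin θ], [sin θ, cos θ]]; for θ = 180°:
R = [[-1, 0], [0, -1]]
Result: R × [2, -3]ᵀ = [-1·2 + (0)·-3, 0·2 + (-1)·-3]ᵀ = (-2, 3)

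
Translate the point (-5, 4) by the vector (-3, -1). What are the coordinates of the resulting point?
(-8, 3)

Translation by (-3, -1):
x' = -5 + -3 = -8
y' = 4 + -1 = 3
Homogeneous matrix: [[1, 0, -3], [0, 1, -1], [0, 0, 1]]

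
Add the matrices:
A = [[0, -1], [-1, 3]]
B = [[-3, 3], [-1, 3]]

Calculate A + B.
[[-3, 2], [-2, 6]]

Add corresponding elements:
(0)+(-3)=-3
(-1)+(3)=2
(-1)+(-1)=-2
(3)+(3)=6
A + B = [[-3, 2], [-2, 6]]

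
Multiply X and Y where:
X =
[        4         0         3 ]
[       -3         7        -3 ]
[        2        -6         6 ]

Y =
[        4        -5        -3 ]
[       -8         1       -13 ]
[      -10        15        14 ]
XY =
[      -14        25        30 ]
[      -38       -23      -124 ]
[       -4        74       156 ]

Matrix multiplication: (XY)[i][j] = sum over k of X[i][k] * Y[k][j].
  (XY)[0][0] = (4)*(4) + (0)*(-8) + (3)*(-10) = -14
  (XY)[0][1] = (4)*(-5) + (0)*(1) + (3)*(15) = 25
  (XY)[0][2] = (4)*(-3) + (0)*(-13) + (3)*(14) = 30
  (XY)[1][0] = (-3)*(4) + (7)*(-8) + (-3)*(-10) = -38
  (XY)[1][1] = (-3)*(-5) + (7)*(1) + (-3)*(15) = -23
  (XY)[1][2] = (-3)*(-3) + (7)*(-13) + (-3)*(14) = -124
  (XY)[2][0] = (2)*(4) + (-6)*(-8) + (6)*(-10) = -4
  (XY)[2][1] = (2)*(-5) + (-6)*(1) + (6)*(15) = 74
  (XY)[2][2] = (2)*(-3) + (-6)*(-13) + (6)*(14) = 156
XY =
[      -14        25        30 ]
[      -38       -23      -124 ]
[       -4        74       156 ]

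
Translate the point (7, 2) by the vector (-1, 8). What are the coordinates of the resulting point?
(6, 10)

Translation by (-1, 8):
x' = 7 + -1 = 6
y' = 2 + 8 = 10
Homogeneous matrix: [[1, 0, -1], [0, 1, 8], [0, 0, 1]]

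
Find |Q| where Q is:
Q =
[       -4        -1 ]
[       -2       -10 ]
det(Q) = 38

For a 2×2 matrix [[a, b], [c, d]], det = a*d - b*c.
det(Q) = (-4)*(-10) - (-1)*(-2) = 40 - 2 = 38.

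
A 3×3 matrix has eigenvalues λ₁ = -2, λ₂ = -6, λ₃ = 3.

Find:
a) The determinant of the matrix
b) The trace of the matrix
det = 36, trace = -5

Two standard eigenvalue identities:
- det(A) equals the product of the eigenvalues (counted with multiplicity).
- trace(A) equals the sum of the eigenvalues.
det(A) = (-2)*(-6)*(3) = 36.
trace(A) = -2 - 6 + 3 = -5.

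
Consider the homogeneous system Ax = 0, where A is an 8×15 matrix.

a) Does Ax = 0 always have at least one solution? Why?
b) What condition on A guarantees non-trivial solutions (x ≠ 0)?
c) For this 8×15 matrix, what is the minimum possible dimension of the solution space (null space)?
a) Yes, x = 0 is always a solution. b) When A has linearly dependent columns (rank < n). c) Minimum nullity = 7.

a) x = 0 satisfies A·0 = 0, so the zero vector is always a solution.
b) Non-trivial solutions exist iff the columns of A are linearly dependent, equivalently rank(A) < n (the number of columns).
c) By rank-nullity, rank(A) + nullity(A) = n = 15. Since A has only 8 rows, rank(A) ≤ 8, so nullity(A) ≥ 15 - 8 = 7.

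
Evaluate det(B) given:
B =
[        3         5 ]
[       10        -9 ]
det(B) = -77

For a 2×2 matrix [[a, b], [c, d]], det = a*d - b*c.
det(B) = (3)*(-9) - (5)*(10) = -27 - 50 = -77.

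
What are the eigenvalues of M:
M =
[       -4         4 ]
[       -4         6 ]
λ = -2, 4

Solve det(M - λI) = 0. For a 2×2 matrix the characteristic equation is λ² - (trace)λ + det = 0.
trace(M) = a + d = -4 + 6 = 2.
det(M) = a*d - b*c = (-4)*(6) - (4)*(-4) = -24 + 16 = -8.
Characteristic equation: λ² - (2)λ + (-8) = 0.
Discriminant = (2)² - 4*(-8) = 4 + 32 = 36.
λ = (2 ± √36) / 2 = (2 ± 6) / 2 = -2, 4.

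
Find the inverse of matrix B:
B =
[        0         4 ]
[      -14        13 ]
det(B) = 56
B⁻¹ =
[    13/56     -1/14 ]
[      1/4         0 ]

For a 2×2 matrix B = [[a, b], [c, d]] with det(B) ≠ 0, B⁻¹ = (1/det(B)) * [[d, -b], [-c, a]].
det(B) = (0)*(13) - (4)*(-14) = 0 + 56 = 56.
B⁻¹ = (1/56) * [[13, -4], [14, 0]].
Dividing each entry by 56 and reducing:
B⁻¹ =
[    13/56     -1/14 ]
[      1/4         0 ]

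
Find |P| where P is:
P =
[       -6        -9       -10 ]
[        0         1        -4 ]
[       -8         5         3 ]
det(P) = -506

Expand along row 0 (cofactor expansion): det(P) = a*(e*i - f*h) - b*(d*i - f*g) + c*(d*h - e*g), where the 3×3 is [[a, b, c], [d, e, f], [g, h, i]].
Minor M_00 = (1)*(3) - (-4)*(5) = 3 + 20 = 23.
Minor M_01 = (0)*(3) - (-4)*(-8) = 0 - 32 = -32.
Minor M_02 = (0)*(5) - (1)*(-8) = 0 + 8 = 8.
det(P) = (-6)*(23) - (-9)*(-32) + (-10)*(8) = -138 - 288 - 80 = -506.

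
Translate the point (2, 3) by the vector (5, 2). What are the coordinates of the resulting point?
(7, 5)

Translation by (5, 2):
x' = 2 + 5 = 7
y' = 3 + 2 = 5
Homogeneous matrix: [[1, 0, 5], [0, 1, 2], [0, 0, 1]]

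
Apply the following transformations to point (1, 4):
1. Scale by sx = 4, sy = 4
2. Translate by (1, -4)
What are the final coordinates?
(5, 12)

Step 1: Scale (1, 4) by (sx, sy) = (4, 4) → (4, 16)
Step 2: Translate by (1, -4) → (5, 12)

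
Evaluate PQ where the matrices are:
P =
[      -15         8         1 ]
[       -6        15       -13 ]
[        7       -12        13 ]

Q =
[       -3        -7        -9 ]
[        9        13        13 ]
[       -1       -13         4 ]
PQ =
[      116       196       243 ]
[      166       406       197 ]
[     -142      -374      -167 ]

Matrix multiplication: (PQ)[i][j] = sum over k of P[i][k] * Q[k][j].
  (PQ)[0][0] = (-15)*(-3) + (8)*(9) + (1)*(-1) = 116
  (PQ)[0][1] = (-15)*(-7) + (8)*(13) + (1)*(-13) = 196
  (PQ)[0][2] = (-15)*(-9) + (8)*(13) + (1)*(4) = 243
  (PQ)[1][0] = (-6)*(-3) + (15)*(9) + (-13)*(-1) = 166
  (PQ)[1][1] = (-6)*(-7) + (15)*(13) + (-13)*(-13) = 406
  (PQ)[1][2] = (-6)*(-9) + (15)*(13) + (-13)*(4) = 197
  (PQ)[2][0] = (7)*(-3) + (-12)*(9) + (13)*(-1) = -142
  (PQ)[2][1] = (7)*(-7) + (-12)*(13) + (13)*(-13) = -374
  (PQ)[2][2] = (7)*(-9) + (-12)*(13) + (13)*(4) = -167
PQ =
[      116       196       243 ]
[      166       406       197 ]
[     -142      -374      -167 ]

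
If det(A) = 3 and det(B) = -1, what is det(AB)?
-3

Use the multiplicative property of determinants: det(AB) = det(A)*det(B).
det(AB) = (3)*(-1) = -3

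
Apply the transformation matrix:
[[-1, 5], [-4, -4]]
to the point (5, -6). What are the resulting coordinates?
(-35, 4)

Matrix multiplication:
[[-1, 5], [-4, -4]] × [5, -6]ᵀ
= [-1×5 + 5×-6, -4×5 + -4×-6]ᵀ
= [-35.0000, 4.0000]ᵀ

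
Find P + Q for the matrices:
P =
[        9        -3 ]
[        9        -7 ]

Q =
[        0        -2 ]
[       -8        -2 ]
P + Q =
[        9        -5 ]
[        1        -9 ]

Matrix addition is elementwise: (P+Q)[i][j] = P[i][j] + Q[i][j].
  (P+Q)[0][0] = (9) + (0) = 9
  (P+Q)[0][1] = (-3) + (-2) = -5
  (P+Q)[1][0] = (9) + (-8) = 1
  (P+Q)[1][1] = (-7) + (-2) = -9
P + Q =
[        9        -5 ]
[        1        -9 ]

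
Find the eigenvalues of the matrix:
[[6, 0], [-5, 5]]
λ = 5 and λ = 6

Characteristic equation: det(A - λI) = 0
λ² - (trace)λ + (det) = 0
λ² - (11)λ + (30) = 0
λ² - 11λ + 30 = 0
Solving: λ = 5, 6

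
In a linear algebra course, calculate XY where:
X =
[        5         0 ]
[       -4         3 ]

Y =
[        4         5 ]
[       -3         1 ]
XY =
[       20        25 ]
[      -25       -17 ]

Matrix multiplication: (XY)[i][j] = sum over k of X[i][k] * Y[k][j].
  (XY)[0][0] = (5)*(4) + (0)*(-3) = 20
  (XY)[0][1] = (5)*(5) + (0)*(1) = 25
  (XY)[1][0] = (-4)*(4) + (3)*(-3) = -25
  (XY)[1][1] = (-4)*(5) + (3)*(1) = -17
XY =
[       20        25 ]
[      -25       -17 ]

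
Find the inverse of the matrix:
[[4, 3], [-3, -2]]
[[-2, -3], [3, 4]]

For [[a,b],[c,d]], inverse = (1/det)·[[d,-b],[-c,a]]
det = 4·-2 - 3·-3 = 1
Inverse = (1/1)·[[-2, -3], [3, 4]]
        = [[-2, -3], [3, 4]]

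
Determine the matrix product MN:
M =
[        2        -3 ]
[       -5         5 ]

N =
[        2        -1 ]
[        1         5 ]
MN =
[        1       -17 ]
[       -5        30 ]

Matrix multiplication: (MN)[i][j] = sum over k of M[i][k] * N[k][j].
  (MN)[0][0] = (2)*(2) + (-3)*(1) = 1
  (MN)[0][1] = (2)*(-1) + (-3)*(5) = -17
  (MN)[1][0] = (-5)*(2) + (5)*(1) = -5
  (MN)[1][1] = (-5)*(-1) + (5)*(5) = 30
MN =
[        1       -17 ]
[       -5        30 ]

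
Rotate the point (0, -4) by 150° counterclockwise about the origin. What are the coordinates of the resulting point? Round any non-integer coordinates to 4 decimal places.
(2.0000, 3.4641)

Rotation matrix R(θ) = [[cos θ, -sin θ], [sin θ, cos θ]]; for θ = 150°:
R = [[-√3/2, -1/2], [1/2, -√3/2]]
Result: R × [0, -4]ᵀ = [-√3/2·0 + (-1/2)·-4, 1/2·0 + (-√3/2)·-4]ᵀ = (2.0000, 3.4641)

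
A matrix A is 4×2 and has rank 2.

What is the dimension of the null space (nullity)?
0

The rank-nullity theorem for an m×n matrix states:
rank(A) + nullity(A) = n (the number of columns).
Here n = 2 and rank(A) = 2, so nullity(A) = 2 - 2 = 0.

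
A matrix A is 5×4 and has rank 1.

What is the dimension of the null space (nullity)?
3

The rank-nullity theorem for an m×n matrix states:
rank(A) + nullity(A) = n (the number of columns).
Here n = 4 and rank(A) = 1, so nullity(A) = 4 - 1 = 3.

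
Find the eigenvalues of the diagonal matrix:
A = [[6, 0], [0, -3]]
λ₁ = 6, λ₂ = -3

The characteristic polynomial of A is det(A - λI) = (6 - λ)(-3 - λ) = 0.
The roots are λ = 6 and λ = -3, so the eigenvalues are the diagonal entries.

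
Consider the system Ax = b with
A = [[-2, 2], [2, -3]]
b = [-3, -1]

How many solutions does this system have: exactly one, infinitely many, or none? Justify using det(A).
Exactly one solution

Compute det(A) = (-2)*(-3) - (2)*(2) = 2.
Because det(A) ≠ 0, A is invertible and Ax = b has a unique solution for every b (here x = A⁻¹ b).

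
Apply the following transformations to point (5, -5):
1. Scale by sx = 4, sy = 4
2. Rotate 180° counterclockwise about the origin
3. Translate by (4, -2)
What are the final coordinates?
(-16, 18)

Step 1: Scale → (20, -20)
Step 2: Rotate 180° → (-20, 20)
Step 3: Translate → (-16, 18)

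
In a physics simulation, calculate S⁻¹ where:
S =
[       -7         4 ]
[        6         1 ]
det(S) = -31
S⁻¹ =
[    -1/31      4/31 ]
[     6/31      7/31 ]

For a 2×2 matrix S = [[a, b], [c, d]] with det(S) ≠ 0, S⁻¹ = (1/det(S)) * [[d, -b], [-c, a]].
det(S) = (-7)*(1) - (4)*(6) = -7 - 24 = -31.
S⁻¹ = (1/-31) * [[1, -4], [-6, -7]].
Dividing each entry by -31 and reducing:
S⁻¹ =
[    -1/31      4/31 ]
[     6/31      7/31 ]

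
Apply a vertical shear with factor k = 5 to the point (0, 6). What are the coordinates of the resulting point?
(0, 6)

Shear matrix for vertical shear with factor k = 5:
[[1, 0], [5, 1]]
Result: (0, 6) → (0, 6)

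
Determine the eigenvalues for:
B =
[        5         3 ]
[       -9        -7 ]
λ = -4, 2

Solve det(B - λI) = 0. For a 2×2 matrix the characteristic equation is λ² - (trace)λ + det = 0.
trace(B) = a + d = 5 - 7 = -2.
det(B) = a*d - b*c = (5)*(-7) - (3)*(-9) = -35 + 27 = -8.
Characteristic equation: λ² - (-2)λ + (-8) = 0.
Discriminant = (-2)² - 4*(-8) = 4 + 32 = 36.
λ = (-2 ± √36) / 2 = (-2 ± 6) / 2 = -4, 2.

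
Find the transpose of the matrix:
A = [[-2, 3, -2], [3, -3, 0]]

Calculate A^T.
[[-2, 3], [3, -3], [-2, 0]]

The transpose sends entry (i,j) to (j,i); rows become columns.
Row 0 of A: [-2, 3, -2] -> column 0 of A^T.
Row 1 of A: [3, -3, 0] -> column 1 of A^T.
A^T = [[-2, 3], [3, -3], [-2, 0]]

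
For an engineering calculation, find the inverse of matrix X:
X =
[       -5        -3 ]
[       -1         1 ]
det(X) = -8
X⁻¹ =
[     -1/8      -3/8 ]
[     -1/8       5/8 ]

For a 2×2 matrix X = [[a, b], [c, d]] with det(X) ≠ 0, X⁻¹ = (1/det(X)) * [[d, -b], [-c, a]].
det(X) = (-5)*(1) - (-3)*(-1) = -5 - 3 = -8.
X⁻¹ = (1/-8) * [[1, 3], [1, -5]].
Dividing each entry by -8 and reducing:
X⁻¹ =
[     -1/8      -3/8 ]
[     -1/8       5/8 ]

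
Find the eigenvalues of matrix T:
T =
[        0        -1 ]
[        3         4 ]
λ = 1, 3

Solve det(T - λI) = 0. For a 2×2 matrix the characteristic equation is λ² - (trace)λ + det = 0.
trace(T) = a + d = 0 + 4 = 4.
det(T) = a*d - b*c = (0)*(4) - (-1)*(3) = 0 + 3 = 3.
Characteristic equation: λ² - (4)λ + (3) = 0.
Discriminant = (4)² - 4*(3) = 16 - 12 = 4.
λ = (4 ± √4) / 2 = (4 ± 2) / 2 = 1, 3.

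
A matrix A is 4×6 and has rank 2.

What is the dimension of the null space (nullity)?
4

The rank-nullity theorem for an m×n matrix states:
rank(A) + nullity(A) = n (the number of columns).
Here n = 6 and rank(A) = 2, so nullity(A) = 6 - 2 = 4.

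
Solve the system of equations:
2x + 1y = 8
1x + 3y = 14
x = 2, y = 4

Use elimination (row reduction):
Equation 1: 2x + 1y = 8.
Equation 2: 1x + 3y = 14.
Multiply Eq1 by 1 and Eq2 by 2: 2x + 1y = 8;  2x + 6y = 28.
Subtract: (5)y = 20, so y = 4.
Back-substitute into Eq1: 2x + 1*(4) = 8, so x = 2.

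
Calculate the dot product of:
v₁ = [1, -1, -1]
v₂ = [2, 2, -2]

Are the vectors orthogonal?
2, No

The dot product is the sum of products of corresponding components.
v₁·v₂ = (1)*(2) + (-1)*(2) + (-1)*(-2) = 2 - 2 + 2 = 2.
Two vectors are orthogonal iff their dot product is 0; here the dot product is 2, so the vectors are not orthogonal.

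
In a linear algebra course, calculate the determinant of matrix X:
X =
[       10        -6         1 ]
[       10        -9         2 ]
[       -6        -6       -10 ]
det(X) = 378

Expand along row 0 (cofactor expansion): det(X) = a*(e*i - f*h) - b*(d*i - f*g) + c*(d*h - e*g), where the 3×3 is [[a, b, c], [d, e, f], [g, h, i]].
Minor M_00 = (-9)*(-10) - (2)*(-6) = 90 + 12 = 102.
Minor M_01 = (10)*(-10) - (2)*(-6) = -100 + 12 = -88.
Minor M_02 = (10)*(-6) - (-9)*(-6) = -60 - 54 = -114.
det(X) = (10)*(102) - (-6)*(-88) + (1)*(-114) = 1020 - 528 - 114 = 378.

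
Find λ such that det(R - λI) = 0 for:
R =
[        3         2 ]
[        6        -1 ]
λ = -3, 5

Solve det(R - λI) = 0. For a 2×2 matrix the characteristic equation is λ² - (trace)λ + det = 0.
trace(R) = a + d = 3 - 1 = 2.
det(R) = a*d - b*c = (3)*(-1) - (2)*(6) = -3 - 12 = -15.
Characteristic equation: λ² - (2)λ + (-15) = 0.
Discriminant = (2)² - 4*(-15) = 4 + 60 = 64.
λ = (2 ± √64) / 2 = (2 ± 8) / 2 = -3, 5.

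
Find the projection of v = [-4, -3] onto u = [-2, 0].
[-4, 0]

The projection of v onto u is proj_u(v) = ((v·u) / (u·u)) · u.
v·u = (-4)*(-2) + (-3)*(0) = 8.
u·u = (-2)*(-2) + (0)*(0) = 4.
coefficient = 8 / 4 = 2.
proj_u(v) = 2 · [-2, 0] = [-4, 0].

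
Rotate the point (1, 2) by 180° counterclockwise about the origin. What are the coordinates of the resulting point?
(-1, -2)

Rotation matrix R(θ) = [[cos θ, -sin θ], [sin θ, cos θ]]; for θ = 180°:
R = [[-1, 0], [0, -1]]
Result: R × [1, 2]ᵀ = [-1·1 + (0)·2, 0·1 + (-1)·2]ᵀ = (-1, -2)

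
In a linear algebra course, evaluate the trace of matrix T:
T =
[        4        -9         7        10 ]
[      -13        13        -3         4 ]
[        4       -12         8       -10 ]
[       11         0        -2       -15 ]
tr(T) = 4 + 13 + 8 - 15 = 10

The trace of a square matrix is the sum of its diagonal entries.
Diagonal entries of T: T[0][0] = 4, T[1][1] = 13, T[2][2] = 8, T[3][3] = -15.
tr(T) = 4 + 13 + 8 - 15 = 10.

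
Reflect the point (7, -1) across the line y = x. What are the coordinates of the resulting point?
(-1, 7)

Reflection across line y = x: (7, -1) → (-1, 7)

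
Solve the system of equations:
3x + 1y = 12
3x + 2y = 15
x = 3, y = 3

Use elimination (row reduction):
Equation 1: 3x + 1y = 12.
Equation 2: 3x + 2y = 15.
Multiply Eq1 by 3 and Eq2 by 3: 9x + 3y = 36;  9x + 6y = 45.
Subtract: (3)y = 9, so y = 3.
Back-substitute into Eq1: 3x + 1*(3) = 12, so x = 3.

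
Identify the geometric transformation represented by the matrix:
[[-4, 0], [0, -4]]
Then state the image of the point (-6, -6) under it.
uniform scaling by factor -4; image of (-6, -6) is (24, 24)

This is a diagonal matrix with equal entries -4, so it scales both axes by the same factor -4.
The matrix [[-4, 0], [0, -4]] represents: uniform scaling by factor -4.
Applying it to (-6, -6): [-4·-6 + 0·-6, 0·-6 + -4·-6] = (24, 24).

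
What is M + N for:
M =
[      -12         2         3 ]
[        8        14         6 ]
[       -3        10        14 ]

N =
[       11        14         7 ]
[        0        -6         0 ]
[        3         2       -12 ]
M + N =
[       -1        16        10 ]
[        8         8         6 ]
[        0        12         2 ]

Matrix addition is elementwise: (M+N)[i][j] = M[i][j] + N[i][j].
  (M+N)[0][0] = (-12) + (11) = -1
  (M+N)[0][1] = (2) + (14) = 16
  (M+N)[0][2] = (3) + (7) = 10
  (M+N)[1][0] = (8) + (0) = 8
  (M+N)[1][1] = (14) + (-6) = 8
  (M+N)[1][2] = (6) + (0) = 6
  (M+N)[2][0] = (-3) + (3) = 0
  (M+N)[2][1] = (10) + (2) = 12
  (M+N)[2][2] = (14) + (-12) = 2
M + N =
[       -1        16        10 ]
[        8         8         6 ]
[        0        12         2 ]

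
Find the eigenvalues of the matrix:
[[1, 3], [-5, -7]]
λ = -4 and λ = -2

Characteristic equation: det(A - λI) = 0
λ² - (trace)λ + (det) = 0
λ² - (-6)λ + (8) = 0
λ² + 6λ + 8 = 0
Solving: λ = -4, -2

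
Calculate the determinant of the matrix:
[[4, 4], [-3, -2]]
4

For a 2×2 matrix [[a, b], [c, d]], det = ad - bc
det = (4)(-2) - (4)(-3) = -8 - -12 = 4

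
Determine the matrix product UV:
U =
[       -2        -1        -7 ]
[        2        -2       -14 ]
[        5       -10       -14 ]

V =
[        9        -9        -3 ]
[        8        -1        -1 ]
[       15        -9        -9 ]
UV =
[     -131        82        70 ]
[     -208       110       122 ]
[     -245        91       121 ]

Matrix multiplication: (UV)[i][j] = sum over k of U[i][k] * V[k][j].
  (UV)[0][0] = (-2)*(9) + (-1)*(8) + (-7)*(15) = -131
  (UV)[0][1] = (-2)*(-9) + (-1)*(-1) + (-7)*(-9) = 82
  (UV)[0][2] = (-2)*(-3) + (-1)*(-1) + (-7)*(-9) = 70
  (UV)[1][0] = (2)*(9) + (-2)*(8) + (-14)*(15) = -208
  (UV)[1][1] = (2)*(-9) + (-2)*(-1) + (-14)*(-9) = 110
  (UV)[1][2] = (2)*(-3) + (-2)*(-1) + (-14)*(-9) = 122
  (UV)[2][0] = (5)*(9) + (-10)*(8) + (-14)*(15) = -245
  (UV)[2][1] = (5)*(-9) + (-10)*(-1) + (-14)*(-9) = 91
  (UV)[2][2] = (5)*(-3) + (-10)*(-1) + (-14)*(-9) = 121
UV =
[     -131        82        70 ]
[     -208       110       122 ]
[     -245        91       121 ]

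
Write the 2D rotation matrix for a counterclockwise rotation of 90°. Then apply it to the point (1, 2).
R = [[0, -1], [1, 0]]; R·(1, 2) = (-2, 1)

Rotation matrix formula: R(θ) = [[cos θ, -sin θ], [sin θ, cos θ]]
For θ = 90°:
cos(90°) = 0
sin(90°) = 1
R = [[0, -1], [1, 0]]
Apply to (1, 2): [0·1 + (-1)·2, 1·1 + 0·2] = (-2, 1)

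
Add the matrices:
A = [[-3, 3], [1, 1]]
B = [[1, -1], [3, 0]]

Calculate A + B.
[[-2, 2], [4, 1]]

Add corresponding elements:
(-3)+(1)=-2
(3)+(-1)=2
(1)+(3)=4
(1)+(0)=1
A + B = [[-2, 2], [4, 1]]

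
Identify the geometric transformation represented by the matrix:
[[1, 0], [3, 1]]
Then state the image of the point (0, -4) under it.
vertical shear with factor 3; image of (0, -4) is (0, -4)

The matrix [[1, 0], [k, 1]] sends (x, y) to (x, 3x + y), leaving the x-coordinate fixed: a vertical shear.
The matrix [[1, 0], [3, 1]] represents: vertical shear with factor 3.
Applying it to (0, -4): [1·0 + 0·-4, 3·0 + 1·-4] = (0, -4).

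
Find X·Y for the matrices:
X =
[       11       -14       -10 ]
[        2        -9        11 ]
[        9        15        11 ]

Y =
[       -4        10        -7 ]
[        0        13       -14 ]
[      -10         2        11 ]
XY =
[       56       -92         9 ]
[     -118       -75       233 ]
[     -146       307      -152 ]

Matrix multiplication: (XY)[i][j] = sum over k of X[i][k] * Y[k][j].
  (XY)[0][0] = (11)*(-4) + (-14)*(0) + (-10)*(-10) = 56
  (XY)[0][1] = (11)*(10) + (-14)*(13) + (-10)*(2) = -92
  (XY)[0][2] = (11)*(-7) + (-14)*(-14) + (-10)*(11) = 9
  (XY)[1][0] = (2)*(-4) + (-9)*(0) + (11)*(-10) = -118
  (XY)[1][1] = (2)*(10) + (-9)*(13) + (11)*(2) = -75
  (XY)[1][2] = (2)*(-7) + (-9)*(-14) + (11)*(11) = 233
  (XY)[2][0] = (9)*(-4) + (15)*(0) + (11)*(-10) = -146
  (XY)[2][1] = (9)*(10) + (15)*(13) + (11)*(2) = 307
  (XY)[2][2] = (9)*(-7) + (15)*(-14) + (11)*(11) = -152
XY =
[       56       -92         9 ]
[     -118       -75       233 ]
[     -146       307      -152 ]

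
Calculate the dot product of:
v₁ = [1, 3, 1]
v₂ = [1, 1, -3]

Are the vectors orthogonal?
1, No

The dot product is the sum of products of corresponding components.
v₁·v₂ = (1)*(1) + (3)*(1) + (1)*(-3) = 1 + 3 - 3 = 1.
Two vectors are orthogonal iff their dot product is 0; here the dot product is 1, so the vectors are not orthogonal.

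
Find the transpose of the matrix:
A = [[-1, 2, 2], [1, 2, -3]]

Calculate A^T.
[[-1, 1], [2, 2], [2, -3]]

The transpose sends entry (i,j) to (j,i); rows become columns.
Row 0 of A: [-1, 2, 2] -> column 0 of A^T.
Row 1 of A: [1, 2, -3] -> column 1 of A^T.
A^T = [[-1, 1], [2, 2], [2, -3]]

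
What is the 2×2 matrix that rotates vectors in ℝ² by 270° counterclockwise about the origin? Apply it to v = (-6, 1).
R = [[0, 1], [-1, 0]]; R·v = (1, 6)

A counterclockwise rotation by angle θ in ℝ² has matrix R(θ) = [[cos θ, -sin θ], [sin θ, cos θ]].
For θ = 270°: cos θ = 0, sin θ = -1.
R(270°) = [[0, 1], [-1, 0]].
R·v = [0·-6 + (1)·1, -1·-6 + 0·1] = (1, 6).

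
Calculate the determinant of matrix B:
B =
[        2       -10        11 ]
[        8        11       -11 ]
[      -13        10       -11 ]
det(B) = 121

Expand along row 0 (cofactor expansion): det(B) = a*(e*i - f*h) - b*(d*i - f*g) + c*(d*h - e*g), where the 3×3 is [[a, b, c], [d, e, f], [g, h, i]].
Minor M_00 = (11)*(-11) - (-11)*(10) = -121 + 110 = -11.
Minor M_01 = (8)*(-11) - (-11)*(-13) = -88 - 143 = -231.
Minor M_02 = (8)*(10) - (11)*(-13) = 80 + 143 = 223.
det(B) = (2)*(-11) - (-10)*(-231) + (11)*(223) = -22 - 2310 + 2453 = 121.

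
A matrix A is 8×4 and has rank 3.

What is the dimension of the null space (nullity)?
1

The rank-nullity theorem for an m×n matrix states:
rank(A) + nullity(A) = n (the number of columns).
Here n = 4 and rank(A) = 3, so nullity(A) = 4 - 3 = 1.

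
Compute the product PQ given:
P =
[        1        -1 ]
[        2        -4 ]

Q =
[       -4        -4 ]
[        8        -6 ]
PQ =
[      -12         2 ]
[      -40        16 ]

Matrix multiplication: (PQ)[i][j] = sum over k of P[i][k] * Q[k][j].
  (PQ)[0][0] = (1)*(-4) + (-1)*(8) = -12
  (PQ)[0][1] = (1)*(-4) + (-1)*(-6) = 2
  (PQ)[1][0] = (2)*(-4) + (-4)*(8) = -40
  (PQ)[1][1] = (2)*(-4) + (-4)*(-6) = 16
PQ =
[      -12         2 ]
[      -40        16 ]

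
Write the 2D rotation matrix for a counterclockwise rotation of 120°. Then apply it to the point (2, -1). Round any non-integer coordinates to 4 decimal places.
R = [[-1/2, -√3/2], [√3/2, -1/2]]; R·(2, -1) = (-0.1340, 2.2321)

Rotation matrix formula: R(θ) = [[cos θ, -sin θ], [sin θ, cos θ]]
For θ = 120°:
cos(120°) = -1/2
sin(120°) = √3/2
R = [[-1/2, -√3/2], [√3/2, -1/2]]
Apply to (2, -1): [-1/2·2 + (-√3/2)·-1, √3/2·2 + -1/2·-1] = (-0.1340, 2.2321)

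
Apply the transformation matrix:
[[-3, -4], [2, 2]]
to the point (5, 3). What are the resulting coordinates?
(-27, 16)

Matrix multiplication:
[[-3, -4], [2, 2]] × [5, 3]ᵀ
= [-3×5 + -4×3, 2×5 + 2×3]ᵀ
= [-27.0000, 16.0000]ᵀ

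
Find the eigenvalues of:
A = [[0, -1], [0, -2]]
λ = -2, 0

Solve det(A - λI) = 0. For a 2×2 matrix this is λ² - (trace)λ + det = 0.
trace(A) = 0 - 2 = -2.
det(A) = (0)*(-2) - (-1)*(0) = 0 - 0 = 0.
Characteristic equation: λ² - (-2)λ + (0) = 0.
Discriminant: (-2)² - 4*(0) = 4 - 0 = 4.
Roots: λ = (-2 ± √4) / 2 = -2, 0.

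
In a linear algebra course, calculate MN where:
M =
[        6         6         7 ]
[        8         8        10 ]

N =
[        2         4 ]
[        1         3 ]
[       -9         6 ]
MN =
[      -45        84 ]
[      -66       116 ]

Matrix multiplication: (MN)[i][j] = sum over k of M[i][k] * N[k][j].
  (MN)[0][0] = (6)*(2) + (6)*(1) + (7)*(-9) = -45
  (MN)[0][1] = (6)*(4) + (6)*(3) + (7)*(6) = 84
  (MN)[1][0] = (8)*(2) + (8)*(1) + (10)*(-9) = -66
  (MN)[1][1] = (8)*(4) + (8)*(3) + (10)*(6) = 116
MN =
[      -45        84 ]
[      -66       116 ]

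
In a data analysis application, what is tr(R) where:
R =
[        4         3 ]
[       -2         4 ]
tr(R) = 4 + 4 = 8

The trace of a square matrix is the sum of its diagonal entries.
Diagonal entries of R: R[0][0] = 4, R[1][1] = 4.
tr(R) = 4 + 4 = 8.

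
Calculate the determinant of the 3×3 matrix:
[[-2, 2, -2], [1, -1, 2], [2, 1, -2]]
6

Expansion along first row:
det = -2·det([[-1,2],[1,-2]]) - 2·det([[1,2],[2,-2]]) + -2·det([[1,-1],[2,1]])
    = -2·(-1·-2 - 2·1) - 2·(1·-2 - 2·2) + -2·(1·1 - -1·2)
    = -2·0 - 2·-6 + -2·3
    = 0 + 12 + -6 = 6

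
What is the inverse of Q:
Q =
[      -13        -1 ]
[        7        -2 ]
det(Q) = 33
Q⁻¹ =
[    -2/33      1/33 ]
[    -7/33    -13/33 ]

For a 2×2 matrix Q = [[a, b], [c, d]] with det(Q) ≠ 0, Q⁻¹ = (1/det(Q)) * [[d, -b], [-c, a]].
det(Q) = (-13)*(-2) - (-1)*(7) = 26 + 7 = 33.
Q⁻¹ = (1/33) * [[-2, 1], [-7, -13]].
Dividing each entry by 33 and reducing:
Q⁻¹ =
[    -2/33      1/33 ]
[    -7/33    -13/33 ]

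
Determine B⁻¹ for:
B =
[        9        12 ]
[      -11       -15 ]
det(B) = -3
B⁻¹ =
[        5         4 ]
[    -11/3        -3 ]

For a 2×2 matrix B = [[a, b], [c, d]] with det(B) ≠ 0, B⁻¹ = (1/det(B)) * [[d, -b], [-c, a]].
det(B) = (9)*(-15) - (12)*(-11) = -135 + 132 = -3.
B⁻¹ = (1/-3) * [[-15, -12], [11, 9]].
Dividing each entry by -3 and reducing:
B⁻¹ =
[        5         4 ]
[    -11/3        -3 ]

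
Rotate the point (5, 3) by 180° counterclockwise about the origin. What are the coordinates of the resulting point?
(-5, -3)

Rotation matrix R(θ) = [[cos θ, -sin θ], [sin θ, cos θ]]; for θ = 180°:
R = [[-1, 0], [0, -1]]
Result: R × [5, 3]ᵀ = [-1·5 + (0)·3, 0·5 + (-1)·3]ᵀ = (-5, -3)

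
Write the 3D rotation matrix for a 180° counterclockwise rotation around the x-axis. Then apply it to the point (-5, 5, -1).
R = [[1, 0, 0], [0, -1, 0], [0, 0, -1]]; R·(-5, 5, -1) = (-5, -5, 1)

Rotation matrix for 180° around x-axis:
cos(180°) = -1, sin(180°) = 0
R = [[1, 0, 0], [0, -1, 0], [0, 0, -1]]
Apply to (-5, 5, -1): R·[-5, 5, -1]ᵀ = (-5, -5, 1)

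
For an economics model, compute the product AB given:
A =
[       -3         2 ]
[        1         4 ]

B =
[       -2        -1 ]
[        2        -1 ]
AB =
[       10         1 ]
[        6        -5 ]

Matrix multiplication: (AB)[i][j] = sum over k of A[i][k] * B[k][j].
  (AB)[0][0] = (-3)*(-2) + (2)*(2) = 10
  (AB)[0][1] = (-3)*(-1) + (2)*(-1) = 1
  (AB)[1][0] = (1)*(-2) + (4)*(2) = 6
  (AB)[1][1] = (1)*(-1) + (4)*(-1) = -5
AB =
[       10         1 ]
[        6        -5 ]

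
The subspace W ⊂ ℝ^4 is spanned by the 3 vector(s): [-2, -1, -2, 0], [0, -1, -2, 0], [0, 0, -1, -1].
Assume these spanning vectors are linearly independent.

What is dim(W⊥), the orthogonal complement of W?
dim(W⊥) = 1

For any subspace W of ℝ^n, dim(W) + dim(W⊥) = n (the whole-space dimension).
Here the given 3 vectors are linearly independent, so dim(W) = 3.
Thus dim(W⊥) = n - dim(W) = 4 - 3 = 1.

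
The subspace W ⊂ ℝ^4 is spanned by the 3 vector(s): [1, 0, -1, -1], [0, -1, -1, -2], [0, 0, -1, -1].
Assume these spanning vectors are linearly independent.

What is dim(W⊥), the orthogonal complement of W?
dim(W⊥) = 1

For any subspace W of ℝ^n, dim(W) + dim(W⊥) = n (the whole-space dimension).
Here the given 3 vectors are linearly independent, so dim(W) = 3.
Thus dim(W⊥) = n - dim(W) = 4 - 3 = 1.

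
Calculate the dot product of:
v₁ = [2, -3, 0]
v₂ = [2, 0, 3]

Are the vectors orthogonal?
4, No

The dot product is the sum of products of corresponding components.
v₁·v₂ = (2)*(2) + (-3)*(0) + (0)*(3) = 4 + 0 + 0 = 4.
Two vectors are orthogonal iff their dot product is 0; here the dot product is 4, so the vectors are not orthogonal.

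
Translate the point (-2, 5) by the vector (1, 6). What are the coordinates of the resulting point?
(-1, 11)

Translation by (1, 6):
x' = -2 + 1 = -1
y' = 5 + 6 = 11
Homogeneous matrix: [[1, 0, 1], [0, 1, 6], [0, 0, 1]]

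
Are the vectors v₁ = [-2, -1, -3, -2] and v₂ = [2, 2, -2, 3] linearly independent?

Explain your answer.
Yes, linearly independent

Two vectors are linearly dependent iff one is a scalar multiple of the other.
No single scalar k satisfies v₂ = k·v₁ (the ratios of corresponding entries disagree), so v₁ and v₂ are linearly independent.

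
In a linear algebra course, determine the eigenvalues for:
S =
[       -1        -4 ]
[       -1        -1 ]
λ = -3, 1

Solve det(S - λI) = 0. For a 2×2 matrix the characteristic equation is λ² - (trace)λ + det = 0.
trace(S) = a + d = -1 - 1 = -2.
det(S) = a*d - b*c = (-1)*(-1) - (-4)*(-1) = 1 - 4 = -3.
Characteristic equation: λ² - (-2)λ + (-3) = 0.
Discriminant = (-2)² - 4*(-3) = 4 + 12 = 16.
λ = (-2 ± √16) / 2 = (-2 ± 4) / 2 = -3, 1.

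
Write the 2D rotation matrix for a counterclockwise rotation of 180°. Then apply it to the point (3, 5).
R = [[-1, 0], [0, -1]]; R·(3, 5) = (-3, -5)

Rotation matrix formula: R(θ) = [[cos θ, -sin θ], [sin θ, cos θ]]
For θ = 180°:
cos(180°) = -1
sin(180°) = 0
R = [[-1, 0], [0, -1]]
Apply to (3, 5): [-1·3 + (0)·5, 0·3 + -1·5] = (-3, -5)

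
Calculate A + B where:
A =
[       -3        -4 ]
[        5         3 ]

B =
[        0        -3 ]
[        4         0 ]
A + B =
[       -3        -7 ]
[        9         3 ]

Matrix addition is elementwise: (A+B)[i][j] = A[i][j] + B[i][j].
  (A+B)[0][0] = (-3) + (0) = -3
  (A+B)[0][1] = (-4) + (-3) = -7
  (A+B)[1][0] = (5) + (4) = 9
  (A+B)[1][1] = (3) + (0) = 3
A + B =
[       -3        -7 ]
[        9         3 ]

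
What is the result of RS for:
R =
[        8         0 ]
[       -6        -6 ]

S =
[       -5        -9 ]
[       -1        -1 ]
RS =
[      -40       -72 ]
[       36        60 ]

Matrix multiplication: (RS)[i][j] = sum over k of R[i][k] * S[k][j].
  (RS)[0][0] = (8)*(-5) + (0)*(-1) = -40
  (RS)[0][1] = (8)*(-9) + (0)*(-1) = -72
  (RS)[1][0] = (-6)*(-5) + (-6)*(-1) = 36
  (RS)[1][1] = (-6)*(-9) + (-6)*(-1) = 60
RS =
[      -40       -72 ]
[       36        60 ]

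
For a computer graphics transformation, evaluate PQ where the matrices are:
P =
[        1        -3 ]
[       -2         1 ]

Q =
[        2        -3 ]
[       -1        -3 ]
PQ =
[        5         6 ]
[       -5         3 ]

Matrix multiplication: (PQ)[i][j] = sum over k of P[i][k] * Q[k][j].
  (PQ)[0][0] = (1)*(2) + (-3)*(-1) = 5
  (PQ)[0][1] = (1)*(-3) + (-3)*(-3) = 6
  (PQ)[1][0] = (-2)*(2) + (1)*(-1) = -5
  (PQ)[1][1] = (-2)*(-3) + (1)*(-3) = 3
PQ =
[        5         6 ]
[       -5         3 ]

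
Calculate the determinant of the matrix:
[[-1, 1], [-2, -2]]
4

For a 2×2 matrix [[a, b], [c, d]], det = ad - bc
det = (-1)(-2) - (1)(-2) = 2 - -2 = 4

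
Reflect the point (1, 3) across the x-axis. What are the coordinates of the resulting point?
(1, -3)

Reflection across x-axis: (1, 3) → (1, -3)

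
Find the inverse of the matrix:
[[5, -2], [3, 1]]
[[1/11, 2/11], [-3/11, 5/11]]

For [[a,b],[c,d]], inverse = (1/det)·[[d,-b],[-c,a]]
det = 5·1 - -2·3 = 11
Inverse = (1/11)·[[1, 2], [-3, 5]]
        = [[1/11, 2/11], [-3/11, 5/11]]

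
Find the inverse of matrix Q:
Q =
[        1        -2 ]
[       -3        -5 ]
det(Q) = -11
Q⁻¹ =
[     5/11     -2/11 ]
[    -3/11     -1/11 ]

For a 2×2 matrix Q = [[a, b], [c, d]] with det(Q) ≠ 0, Q⁻¹ = (1/det(Q)) * [[d, -b], [-c, a]].
det(Q) = (1)*(-5) - (-2)*(-3) = -5 - 6 = -11.
Q⁻¹ = (1/-11) * [[-5, 2], [3, 1]].
Dividing each entry by -11 and reducing:
Q⁻¹ =
[     5/11     -2/11 ]
[    -3/11     -1/11 ]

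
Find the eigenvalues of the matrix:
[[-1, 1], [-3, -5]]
λ = -4 and λ = -2

Characteristic equation: det(A - λI) = 0
λ² - (trace)λ + (det) = 0
λ² - (-6)λ + (8) = 0
λ² + 6λ + 8 = 0
Solving: λ = -4, -2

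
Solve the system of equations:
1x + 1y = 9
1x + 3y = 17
x = 5, y = 4

Use elimination (row reduction):
Equation 1: 1x + 1y = 9.
Equation 2: 1x + 3y = 17.
Multiply Eq1 by 1 and Eq2 by 1: 1x + 1y = 9;  1x + 3y = 17.
Subtract: (2)y = 8, so y = 4.
Back-substitute into Eq1: 1x + 1*(4) = 9, so x = 5.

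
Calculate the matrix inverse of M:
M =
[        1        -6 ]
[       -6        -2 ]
det(M) = -38
M⁻¹ =
[     1/19     -3/19 ]
[    -3/19     -1/38 ]

For a 2×2 matrix M = [[a, b], [c, d]] with det(M) ≠ 0, M⁻¹ = (1/det(M)) * [[d, -b], [-c, a]].
det(M) = (1)*(-2) - (-6)*(-6) = -2 - 36 = -38.
M⁻¹ = (1/-38) * [[-2, 6], [6, 1]].
Dividing each entry by -38 and reducing:
M⁻¹ =
[     1/19     -3/19 ]
[    -3/19     -1/38 ]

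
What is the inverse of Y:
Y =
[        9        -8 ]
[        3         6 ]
det(Y) = 78
Y⁻¹ =
[     1/13      4/39 ]
[    -1/26      3/26 ]

For a 2×2 matrix Y = [[a, b], [c, d]] with det(Y) ≠ 0, Y⁻¹ = (1/det(Y)) * [[d, -b], [-c, a]].
det(Y) = (9)*(6) - (-8)*(3) = 54 + 24 = 78.
Y⁻¹ = (1/78) * [[6, 8], [-3, 9]].
Dividing each entry by 78 and reducing:
Y⁻¹ =
[     1/13      4/39 ]
[    -1/26      3/26 ]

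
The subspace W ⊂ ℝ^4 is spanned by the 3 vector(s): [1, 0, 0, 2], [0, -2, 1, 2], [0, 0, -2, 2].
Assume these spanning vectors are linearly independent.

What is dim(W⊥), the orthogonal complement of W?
dim(W⊥) = 1

For any subspace W of ℝ^n, dim(W) + dim(W⊥) = n (the whole-space dimension).
Here the given 3 vectors are linearly independent, so dim(W) = 3.
Thus dim(W⊥) = n - dim(W) = 4 - 3 = 1.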